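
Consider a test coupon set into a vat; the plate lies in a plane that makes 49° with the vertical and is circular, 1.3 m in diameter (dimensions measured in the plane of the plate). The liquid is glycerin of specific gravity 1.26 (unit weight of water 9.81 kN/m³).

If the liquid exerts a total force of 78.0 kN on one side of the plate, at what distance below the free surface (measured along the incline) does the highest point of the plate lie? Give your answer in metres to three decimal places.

γ = 1.26 × 9.81 = 12.3606 kN/m³.
A = π(0.65)² = 1.32732 m².
From F = γ·h_c·A, the centroid depth is h_c = 78.0/(12.3606 × 1.32732) = 4.75422 m.
The plate makes 49° with the vertical, i.e. θ = 90° − 49° = 41° to the horizontal. Measuring y along the incline from the free-surface line, vertical depth h = y·sinθ with sinθ = 0.656059.
Along the incline, y_c = h_c/sinθ = 4.75422/0.656059 = 7.24663 m.
The centroid is at the centre, 0.65 m below the top of the plate, so the highest point sits at y_top = 7.24663 − 0.65 = 6.59663 m along the incline.

y_top ≈ 6.597 m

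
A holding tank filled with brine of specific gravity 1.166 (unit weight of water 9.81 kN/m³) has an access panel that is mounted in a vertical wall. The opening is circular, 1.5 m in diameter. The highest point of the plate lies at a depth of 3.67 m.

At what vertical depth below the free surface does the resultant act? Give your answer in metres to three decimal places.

h_p = 4.452 m

γ = 1.166 × 9.81 = 11.43846 kN/m³.
The centroid is at the centre, 0.75 m below the top of the plate, so the centroid depth is h_c = 3.67 + 0.75 = 4.42 m.
A = π(0.75)² = 1.76715 m².
Resultant F = γ·h_c·A = 11.43846 × 4.42 × 1.76715 = 89.3436 kN.
I_c = πr⁴/4 = π × 0.75⁴/4 = 0.248505 m⁴.
Centre of pressure: y_p = y_c + I_c/(y_c·A) = 4.42 + 0.248505/(4.42 × 1.76715) = 4.42 + 0.0318156 = 4.45182 m along the plane.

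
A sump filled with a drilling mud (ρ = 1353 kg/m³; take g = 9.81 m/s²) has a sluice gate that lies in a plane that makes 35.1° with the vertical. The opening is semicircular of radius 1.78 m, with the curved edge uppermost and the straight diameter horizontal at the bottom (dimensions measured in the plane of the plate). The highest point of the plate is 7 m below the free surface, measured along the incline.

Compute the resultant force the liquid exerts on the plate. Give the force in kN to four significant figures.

γ = ρg = 1353 × 9.81 / 1000 = 13.27293 kN/m³.
The plate makes 35.1° with the vertical, i.e. θ = 90° − 35.1° = 54.9° to the horizontal. Measuring y along the incline from the free-surface line, vertical depth h = y·sinθ with sinθ = 0.818150.
The centroid lies 4r/(3π) = 0.755455 m above the diameter, so r − 4r/(3π) = 1.78 − 0.755455 = 1.02455 m below the topmost point, so y_c = 7 + 1.02455 = 8.02455 m and h_c = 8.02455 × 0.818150 = 6.56529 m.
A = πr²/2 = π × 1.78²/2 = 4.97691 m².
Resultant F = γ·h_c·A = 13.27293 × 6.56529 × 4.97691 = 433.691 kN.

F ≈ 433.7 kN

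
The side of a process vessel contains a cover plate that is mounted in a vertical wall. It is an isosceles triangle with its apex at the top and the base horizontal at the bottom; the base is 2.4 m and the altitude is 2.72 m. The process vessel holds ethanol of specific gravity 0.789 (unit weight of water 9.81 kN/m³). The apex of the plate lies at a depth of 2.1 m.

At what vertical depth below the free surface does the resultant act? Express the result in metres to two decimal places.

h_p = 4.02 m

γ = 0.789 × 9.81 = 7.74009 kN/m³.
With the apex up, the centroid sits 2h/3 = 2 × 2.72/3 = 1.81333 m below the apex, so the centroid depth is h_c = 2.1 + 1.81333 = 3.91333 m.
A = ½ × 2.4 × 2.72 = 3.264 m².
Resultant F = γ·h_c·A = 7.74009 × 3.91333 × 3.264 = 98.865 kN.
I_c = b·h³/36 = 2.4 × 2.72³/36 = 1.34158 m⁴.
Centre of pressure: y_p = y_c + I_c/(y_c·A) = 3.91333 + 1.34158/(3.91333 × 3.264) = 3.91333 + 0.105032 = 4.01836 m along the plane.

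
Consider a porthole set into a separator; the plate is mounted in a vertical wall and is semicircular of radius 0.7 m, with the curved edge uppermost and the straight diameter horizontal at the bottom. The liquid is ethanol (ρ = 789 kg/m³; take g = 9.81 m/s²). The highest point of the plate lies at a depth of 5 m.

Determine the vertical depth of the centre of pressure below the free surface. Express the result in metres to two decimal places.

γ = ρg = 789 × 9.81 / 1000 = 7.74009 kN/m³.
The centroid lies 4r/(3π) = 0.297089 m above the diameter, so r − 4r/(3π) = 0.7 − 0.297089 = 0.402911 m below the topmost point, so the centroid depth is h_c = 5 + 0.402911 = 5.40291 m.
A = πr²/2 = π × 0.7²/2 = 0.76969 m².
Resultant F = γ·h_c·A = 7.74009 × 5.40291 × 0.76969 = 32.1877 kN.
I_c = (π/8 − 8/(9π))·r⁴ = 0.109757 × 0.7⁴ = 0.0263527 m⁴.
Centre of pressure: y_p = y_c + I_c/(y_c·A) = 5.40291 + 0.0263527/(5.40291 × 0.76969) = 5.40291 + 0.00633697 = 5.40925 m along the plane.

h_p = 5.41 m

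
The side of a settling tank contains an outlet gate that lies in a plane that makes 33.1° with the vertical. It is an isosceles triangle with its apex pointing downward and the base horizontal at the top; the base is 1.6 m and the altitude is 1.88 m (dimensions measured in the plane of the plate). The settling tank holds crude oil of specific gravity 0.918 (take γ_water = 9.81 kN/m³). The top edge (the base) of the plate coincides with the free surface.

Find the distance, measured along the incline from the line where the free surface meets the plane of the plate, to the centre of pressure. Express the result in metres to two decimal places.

γ = 0.918 × 9.81 = 9.00558 kN/m³.
The plate makes 33.1° with the vertical, i.e. θ = 90° − 33.1° = 56.9° to the horizontal. Measuring y along the incline from the free-surface line, vertical depth h = y·sinθ with sinθ = 0.837719.
With the apex down, the centroid sits h/3 = 1.88/3 = 0.626667 m below the base (the top edge), so y_c = 0.626667 m and h_c = 0.626667 × 0.837719 = 0.524971 m.
A = ½ × 1.6 × 1.88 = 1.504 m².
Resultant F = γ·h_c·A = 9.00558 × 0.524971 × 1.504 = 7.11041 kN.
I_c = b·h³/36 = 1.6 × 1.88³/36 = 0.295319 m⁴.
Centre of pressure: y_p = y_c + I_c/(y_c·A) = 0.626667 + 0.295319/(0.626667 × 1.504) = 0.626667 + 0.313333 = 0.94 m along the plane.

y_p = 0.94 m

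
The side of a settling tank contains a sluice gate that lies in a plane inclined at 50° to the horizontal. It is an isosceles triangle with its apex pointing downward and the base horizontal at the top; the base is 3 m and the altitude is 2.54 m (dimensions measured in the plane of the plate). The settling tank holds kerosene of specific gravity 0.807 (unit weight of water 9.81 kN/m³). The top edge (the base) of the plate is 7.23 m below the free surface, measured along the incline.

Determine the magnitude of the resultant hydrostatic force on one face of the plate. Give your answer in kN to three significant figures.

γ = 0.807 × 9.81 = 7.91667 kN/m³.
Let θ = 50° be the plate's angle to the horizontal; measure y along the incline from where the plane meets the free surface. Vertical depth h = y·sinθ with sinθ = 0.766044.
With the apex down, the centroid sits h/3 = 2.54/3 = 0.846667 m below the base (the top edge), so y_c = 7.23 + 0.846667 = 8.07667 m and h_c = 8.07667 × 0.766044 = 6.18708 m.
A = ½ × 3 × 2.54 = 3.81 m².
Resultant F = γ·h_c·A = 7.91667 × 6.18708 × 3.81 = 186.618 kN.

F ≈ 187 kN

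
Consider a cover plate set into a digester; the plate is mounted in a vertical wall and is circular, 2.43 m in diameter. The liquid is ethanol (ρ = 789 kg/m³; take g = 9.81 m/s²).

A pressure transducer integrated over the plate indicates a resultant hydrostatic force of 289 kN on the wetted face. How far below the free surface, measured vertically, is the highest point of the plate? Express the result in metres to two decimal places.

d_top ≈ 6.84 m

γ = ρg = 789 × 9.81 / 1000 = 7.74009 kN/m³.
A = π(1.215)² = 4.6377 m².
From F = γ·h_c·A, the centroid depth is h_c = 289/(7.74009 × 4.6377) = 8.05099 m.
The centroid is at the centre, 1.215 m below the top of the plate, so the highest point sits at h_top = 8.05099 − 1.215 = 6.83599 m below the surface.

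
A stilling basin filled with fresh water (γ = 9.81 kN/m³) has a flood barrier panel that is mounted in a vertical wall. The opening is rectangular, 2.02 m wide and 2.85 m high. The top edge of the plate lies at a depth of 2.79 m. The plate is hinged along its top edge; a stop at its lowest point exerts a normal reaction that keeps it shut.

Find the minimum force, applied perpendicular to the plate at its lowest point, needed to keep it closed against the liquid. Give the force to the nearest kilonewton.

γ = 9.81 kN/m³.
The centroid lies 2.85/2 = 1.425 m below the top edge, so the centroid depth is h_c = 2.79 + 1.425 = 4.215 m.
A = 2.02 × 2.85 = 5.757 m².
Resultant F = γ·h_c·A = 9.81 × 4.215 × 5.757 = 238.047 kN.
I_c = b·h³/12 = 2.02 × 2.85³/12 = 3.89677 m⁴.
Centre of pressure: y_p = y_c + I_c/(y_c·A) = 4.215 + 3.89677/(4.215 × 5.757) = 4.215 + 0.160587 = 4.37559 m along the plane.
The resultant acts 1.425 + 0.160587 = 1.58559 m (along the plate) below the hinge at the top edge, so the moment about the hinge is M = F × 1.58559 = 238.047 × 1.58559 = 377.445 kN·m.
A normal force at the bottom, 2.85 m from the hinge, must supply this moment: P = 377.445/2.85 = 132.437 kN.

P ≈ 132 kN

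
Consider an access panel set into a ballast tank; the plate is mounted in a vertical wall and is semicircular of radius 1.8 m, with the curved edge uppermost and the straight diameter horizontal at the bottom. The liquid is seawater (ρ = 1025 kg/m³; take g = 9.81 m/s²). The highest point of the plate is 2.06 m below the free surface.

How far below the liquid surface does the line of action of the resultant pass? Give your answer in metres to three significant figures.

γ = ρg = 1025 × 9.81 / 1000 = 10.05525 kN/m³.
The centroid lies 4r/(3π) = 0.763944 m above the diameter, so r − 4r/(3π) = 1.8 − 0.763944 = 1.03606 m below the topmost point, so the centroid depth is h_c = 2.06 + 1.03606 = 3.09606 m.
A = πr²/2 = π × 1.8²/2 = 5.08938 m².
Resultant F = γ·h_c·A = 10.05525 × 3.09606 × 5.08938 = 158.441 kN.
I_c = (π/8 − 8/(9π))·r⁴ = 0.109757 × 1.8⁴ = 1.15219 m⁴.
Centre of pressure: y_p = y_c + I_c/(y_c·A) = 3.09606 + 1.15219/(3.09606 × 5.08938) = 3.09606 + 0.0731223 = 3.16918 m along the plane.

h_p = 3.17 m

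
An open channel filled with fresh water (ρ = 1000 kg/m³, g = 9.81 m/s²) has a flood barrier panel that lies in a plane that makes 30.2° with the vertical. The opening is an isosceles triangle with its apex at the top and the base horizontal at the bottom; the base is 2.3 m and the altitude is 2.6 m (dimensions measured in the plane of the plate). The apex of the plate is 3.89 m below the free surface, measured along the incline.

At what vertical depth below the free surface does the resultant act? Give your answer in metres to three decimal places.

γ = ρg = 1000 × 9.81 = 9810 N/m³ = 9.81 kN/m³.
The plate makes 30.2° with the vertical, i.e. θ = 90° − 30.2° = 59.8° to the horizontal. Measuring y along the incline from the free-surface line, vertical depth h = y·sinθ with sinθ = 0.864275.
With the apex up, the centroid sits 2h/3 = 2 × 2.6/3 = 1.73333 m below the apex, so y_c = 3.89 + 1.73333 = 5.62333 m and h_c = 5.62333 × 0.864275 = 4.8601 m.
A = ½ × 2.3 × 2.6 = 2.99 m².
Resultant F = γ·h_c·A = 9.81 × 4.8601 × 2.99 = 142.556 kN.
I_c = b·h³/36 = 2.3 × 2.6³/36 = 1.12291 m⁴.
Centre of pressure: y_p = y_c + I_c/(y_c·A) = 5.62333 + 1.12291/(5.62333 × 2.99) = 5.62333 + 0.0667852 = 5.69012 m along the plane.
Vertically, h_p = y_p·sinθ = 5.69012 × 0.864275 = 4.91783 m.

h_p = 4.918 m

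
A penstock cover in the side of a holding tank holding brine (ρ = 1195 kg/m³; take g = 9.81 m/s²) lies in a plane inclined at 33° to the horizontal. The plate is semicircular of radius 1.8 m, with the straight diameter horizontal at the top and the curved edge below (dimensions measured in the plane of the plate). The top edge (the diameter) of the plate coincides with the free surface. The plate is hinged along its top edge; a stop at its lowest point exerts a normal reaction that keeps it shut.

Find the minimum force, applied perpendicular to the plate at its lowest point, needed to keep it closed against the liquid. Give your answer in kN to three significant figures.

P ≈ 14.6 kN

γ = ρg = 1195 × 9.81 / 1000 = 11.72295 kN/m³.
Let θ = 33° be the plate's angle to the horizontal; measure y along the incline from where the plane meets the free surface. Vertical depth h = y·sinθ with sinθ = 0.544639.
The centroid of a semicircle lies 4r/(3π) = 0.763944 m from the diameter, here below the top edge, so y_c = 0.763944 m and h_c = 0.763944 × 0.544639 = 0.416074 m.
A = πr²/2 = π × 1.8²/2 = 5.08938 m².
Resultant F = γ·h_c·A = 11.72295 × 0.416074 × 5.08938 = 24.824 kN.
I_c = (π/8 − 8/(9π))·r⁴ = 0.109757 × 1.8⁴ = 1.15219 m⁴.
Centre of pressure: y_p = y_c + I_c/(y_c·A) = 0.763944 + 1.15219/(0.763944 × 5.08938) = 0.763944 + 0.296345 = 1.06029 m along the plane.
The resultant acts 0.763944 + 0.296345 = 1.06029 m (along the plate) below the hinge at the top edge, so the moment about the hinge is M = F × 1.06029 = 24.824 × 1.06029 = 26.3206 kN·m.
A normal force at the bottom, 1.8 m from the hinge, must supply this moment: P = 26.3206/1.8 = 14.6226 kN.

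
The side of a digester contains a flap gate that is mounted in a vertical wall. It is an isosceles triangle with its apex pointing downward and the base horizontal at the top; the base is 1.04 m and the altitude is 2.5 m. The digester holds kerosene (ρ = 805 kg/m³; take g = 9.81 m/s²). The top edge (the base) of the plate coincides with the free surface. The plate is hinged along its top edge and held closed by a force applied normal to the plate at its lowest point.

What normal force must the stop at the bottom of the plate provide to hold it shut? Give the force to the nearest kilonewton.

P ≈ 4 kN

γ = ρg = 805 × 9.81 / 1000 = 7.89705 kN/m³.
With the apex down, the centroid sits h/3 = 2.5/3 = 0.833333 m below the base (the top edge), so the centroid depth is h_c = 0.833333 m.
A = ½ × 1.04 × 2.5 = 1.3 m².
Resultant F = γ·h_c·A = 7.89705 × 0.833333 × 1.3 = 8.55513 kN.
I_c = b·h³/36 = 1.04 × 2.5³/36 = 0.451389 m⁴.
Centre of pressure: y_p = y_c + I_c/(y_c·A) = 0.833333 + 0.451389/(0.833333 × 1.3) = 0.833333 + 0.416667 = 1.25 m along the plane.
The resultant acts 0.833333 + 0.416667 = 1.25 m (along the plate) below the hinge at the top edge, so the moment about the hinge is M = F × 1.25 = 8.55513 × 1.25 = 10.6939 kN·m.
A normal force at the bottom, 2.5 m from the hinge, must supply this moment: P = 10.6939/2.5 = 4.27756 kN.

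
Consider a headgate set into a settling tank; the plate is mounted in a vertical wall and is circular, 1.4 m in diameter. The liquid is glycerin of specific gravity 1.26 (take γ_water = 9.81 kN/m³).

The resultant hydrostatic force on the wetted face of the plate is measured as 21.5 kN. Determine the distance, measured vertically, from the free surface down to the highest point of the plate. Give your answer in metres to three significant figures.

d_top ≈ 0.430 m

γ = 1.26 × 9.81 = 12.3606 kN/m³.
A = π(0.7)² = 1.53938 m².
From F = γ·h_c·A, the centroid depth is h_c = 21.5/(12.3606 × 1.53938) = 1.12993 m.
The centroid is at the centre, 0.7 m below the top of the plate, so the highest point sits at h_top = 1.12993 − 0.7 = 0.42993 m below the surface.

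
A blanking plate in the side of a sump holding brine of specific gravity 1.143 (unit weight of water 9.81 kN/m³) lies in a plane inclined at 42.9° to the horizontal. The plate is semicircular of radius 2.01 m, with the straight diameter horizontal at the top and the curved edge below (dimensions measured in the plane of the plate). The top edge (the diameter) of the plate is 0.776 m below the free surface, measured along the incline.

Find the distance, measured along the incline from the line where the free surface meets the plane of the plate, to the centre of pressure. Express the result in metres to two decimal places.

y_p = 1.80 m

γ = 1.143 × 9.81 = 11.21283 kN/m³.
Let θ = 42.9° be the plate's angle to the horizontal; measure y along the incline from where the plane meets the free surface. Vertical depth h = y·sinθ with sinθ = 0.680721.
The centroid of a semicircle lies 4r/(3π) = 0.85307 m from the diameter, here below the top edge, so y_c = 0.776 + 0.85307 = 1.62907 m and h_c = 1.62907 × 0.680721 = 1.10894 m.
A = πr²/2 = π × 2.01²/2 = 6.34617 m².
Resultant F = γ·h_c·A = 11.21283 × 1.10894 × 6.34617 = 78.9105 kN.
I_c = (π/8 − 8/(9π))·r⁴ = 0.109757 × 2.01⁴ = 1.7915 m⁴.
Centre of pressure: y_p = y_c + I_c/(y_c·A) = 1.62907 + 1.7915/(1.62907 × 6.34617) = 1.62907 + 0.173287 = 1.80236 m along the plane.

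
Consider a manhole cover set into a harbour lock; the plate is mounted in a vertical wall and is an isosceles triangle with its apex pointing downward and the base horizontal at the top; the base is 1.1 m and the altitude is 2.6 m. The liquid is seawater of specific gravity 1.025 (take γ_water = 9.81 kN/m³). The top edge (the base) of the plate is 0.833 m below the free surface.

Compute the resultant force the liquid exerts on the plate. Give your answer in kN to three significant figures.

F ≈ 24.4 kN

γ = 1.025 × 9.81 = 10.05525 kN/m³.
With the apex down, the centroid sits h/3 = 2.6/3 = 0.866667 m below the base (the top edge), so the centroid depth is h_c = 0.833 + 0.866667 = 1.69967 m.
A = ½ × 1.1 × 2.6 = 1.43 m².
Resultant F = γ·h_c·A = 10.05525 × 1.69967 × 1.43 = 24.4396 kN.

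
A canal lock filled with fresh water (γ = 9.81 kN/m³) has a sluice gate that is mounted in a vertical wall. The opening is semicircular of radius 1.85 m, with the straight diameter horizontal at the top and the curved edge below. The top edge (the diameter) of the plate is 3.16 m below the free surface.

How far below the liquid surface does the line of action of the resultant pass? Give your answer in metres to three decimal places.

h_p = 4.006 m

γ = 9.81 kN/m³.
The centroid of a semicircle lies 4r/(3π) = 0.785164 m from the diameter, here below the top edge, so the centroid depth is h_c = 3.16 + 0.785164 = 3.94516 m.
A = πr²/2 = π × 1.85²/2 = 5.37605 m².
Resultant F = γ·h_c·A = 9.81 × 3.94516 × 5.37605 = 208.064 kN.
I_c = (π/8 − 8/(9π))·r⁴ = 0.109757 × 1.85⁴ = 1.28564 m⁴.
Centre of pressure: y_p = y_c + I_c/(y_c·A) = 3.94516 + 1.28564/(3.94516 × 5.37605) = 3.94516 + 0.0606166 = 4.00578 m along the plane.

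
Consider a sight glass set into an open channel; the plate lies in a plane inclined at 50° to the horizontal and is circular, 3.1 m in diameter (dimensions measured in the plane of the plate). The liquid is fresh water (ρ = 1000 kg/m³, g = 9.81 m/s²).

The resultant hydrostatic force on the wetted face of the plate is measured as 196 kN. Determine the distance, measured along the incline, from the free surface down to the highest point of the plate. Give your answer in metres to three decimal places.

y_top ≈ 1.906 m

γ = ρg = 1000 × 9.81 = 9810 N/m³ = 9.81 kN/m³.
A = π(1.55)² = 7.54768 m².
From F = γ·h_c·A, the centroid depth is h_c = 196/(9.81 × 7.54768) = 2.64712 m.
Let θ = 50° be the plate's angle to the horizontal; measure y along the incline from where the plane meets the free surface. Vertical depth h = y·sinθ with sinθ = 0.766044.
Along the incline, y_c = h_c/sinθ = 2.64712/0.766044 = 3.45557 m.
The centroid is at the centre, 1.55 m below the top of the plate, so the highest point sits at y_top = 3.45557 − 1.55 = 1.90557 m along the incline.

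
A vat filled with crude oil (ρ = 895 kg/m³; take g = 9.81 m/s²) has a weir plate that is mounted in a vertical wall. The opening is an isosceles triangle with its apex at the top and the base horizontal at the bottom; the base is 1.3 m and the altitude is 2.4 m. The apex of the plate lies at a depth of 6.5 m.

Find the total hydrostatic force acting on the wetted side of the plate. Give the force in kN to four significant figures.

γ = ρg = 895 × 9.81 / 1000 = 8.77995 kN/m³.
With the apex up, the centroid sits 2h/3 = 2 × 2.4/3 = 1.6 m below the apex, so the centroid depth is h_c = 6.5 + 1.6 = 8.1 m.
A = ½ × 1.3 × 2.4 = 1.56 m².
Resultant F = γ·h_c·A = 8.77995 × 8.1 × 1.56 = 110.943 kN.

F ≈ 110.9 kN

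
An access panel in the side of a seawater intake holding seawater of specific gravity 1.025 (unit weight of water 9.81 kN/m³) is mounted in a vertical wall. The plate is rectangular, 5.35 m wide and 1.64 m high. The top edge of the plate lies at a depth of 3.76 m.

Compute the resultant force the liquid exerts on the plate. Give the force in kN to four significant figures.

F ≈ 404.1 kN

γ = 1.025 × 9.81 = 10.05525 kN/m³.
The centroid lies 1.64/2 = 0.82 m below the top edge, so the centroid depth is h_c = 3.76 + 0.82 = 4.58 m.
A = 5.35 × 1.64 = 8.774 m².
Resultant F = γ·h_c·A = 10.05525 × 4.58 × 8.774 = 404.069 kN.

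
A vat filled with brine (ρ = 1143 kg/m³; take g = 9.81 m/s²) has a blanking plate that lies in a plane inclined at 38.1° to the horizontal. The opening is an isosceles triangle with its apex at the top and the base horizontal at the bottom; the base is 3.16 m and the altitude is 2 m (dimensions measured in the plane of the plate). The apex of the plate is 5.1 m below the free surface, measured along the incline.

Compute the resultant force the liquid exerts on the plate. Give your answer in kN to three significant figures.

γ = ρg = 1143 × 9.81 / 1000 = 11.21283 kN/m³.
Let θ = 38.1° be the plate's angle to the horizontal; measure y along the incline from where the plane meets the free surface. Vertical depth h = y·sinθ with sinθ = 0.617036.
With the apex up, the centroid sits 2h/3 = 2 × 2/3 = 1.33333 m below the apex, so y_c = 5.1 + 1.33333 = 6.43333 m and h_c = 6.43333 × 0.617036 = 3.9696 m.
A = ½ × 3.16 × 2 = 3.16 m².
Resultant F = γ·h_c·A = 11.21283 × 3.9696 × 3.16 = 140.653 kN.

F ≈ 141 kN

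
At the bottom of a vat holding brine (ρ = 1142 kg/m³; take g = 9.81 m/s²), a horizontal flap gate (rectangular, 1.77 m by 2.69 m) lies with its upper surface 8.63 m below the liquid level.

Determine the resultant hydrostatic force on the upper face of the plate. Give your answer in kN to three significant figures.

F ≈ 460 kN

γ = ρg = 1142 × 9.81 / 1000 = 11.20302 kN/m³.
The plate is horizontal, so pressure is uniform at p = γ·h = 11.20302 × 8.63 = 96.6821 kN/m².
A = 1.77 × 2.69 = 4.7613 m².
F = p·A = 96.6821 × 4.7613 = 460.332 kN.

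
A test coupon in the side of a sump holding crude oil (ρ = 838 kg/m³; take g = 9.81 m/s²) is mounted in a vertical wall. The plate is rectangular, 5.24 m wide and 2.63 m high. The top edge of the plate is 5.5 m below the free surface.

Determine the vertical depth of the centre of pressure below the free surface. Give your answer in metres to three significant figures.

γ = ρg = 838 × 9.81 / 1000 = 8.22078 kN/m³.
The centroid lies 2.63/2 = 1.315 m below the top edge, so the centroid depth is h_c = 5.5 + 1.315 = 6.815 m.
A = 5.24 × 2.63 = 13.7812 m².
Resultant F = γ·h_c·A = 8.22078 × 6.815 × 13.7812 = 772.086 kN.
I_c = b·h³/12 = 5.24 × 2.63³/12 = 7.9436 m⁴.
Centre of pressure: y_p = y_c + I_c/(y_c·A) = 6.815 + 7.9436/(6.815 × 13.7812) = 6.815 + 0.0845794 = 6.89958 m along the plane.

h_p = 6.90 m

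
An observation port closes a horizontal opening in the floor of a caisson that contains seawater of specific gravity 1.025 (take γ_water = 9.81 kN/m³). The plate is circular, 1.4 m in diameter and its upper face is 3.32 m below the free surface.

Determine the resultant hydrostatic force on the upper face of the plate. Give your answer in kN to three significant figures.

γ = 1.025 × 9.81 = 10.05525 kN/m³.
The plate is horizontal, so pressure is uniform at p = γ·h = 10.05525 × 3.32 = 33.3834 kN/m².
A = π(0.7)² = 1.53938 m².
F = p·A = 33.3834 × 1.53938 = 51.3897 kN.

F ≈ 51.4 kN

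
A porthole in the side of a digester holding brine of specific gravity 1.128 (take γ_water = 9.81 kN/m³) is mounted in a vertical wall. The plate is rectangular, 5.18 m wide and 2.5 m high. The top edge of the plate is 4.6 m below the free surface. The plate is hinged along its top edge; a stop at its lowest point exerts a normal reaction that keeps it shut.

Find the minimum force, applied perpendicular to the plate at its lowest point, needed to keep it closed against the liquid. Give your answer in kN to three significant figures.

P ≈ 449 kN

γ = 1.128 × 9.81 = 11.06568 kN/m³.
The centroid lies 2.5/2 = 1.25 m below the top edge, so the centroid depth is h_c = 4.6 + 1.25 = 5.85 m.
A = 5.18 × 2.5 = 12.95 m².
Resultant F = γ·h_c·A = 11.06568 × 5.85 × 12.95 = 838.308 kN.
I_c = b·h³/12 = 5.18 × 2.5³/12 = 6.74479 m⁴.
Centre of pressure: y_p = y_c + I_c/(y_c·A) = 5.85 + 6.74479/(5.85 × 12.95) = 5.85 + 0.0890313 = 5.93903 m along the plane.
The resultant acts 1.25 + 0.0890313 = 1.33903 m (along the plate) below the hinge at the top edge, so the moment about the hinge is M = F × 1.33903 = 838.308 × 1.33903 = 1122.52 kN·m.
A normal force at the bottom, 2.5 m from the hinge, must supply this moment: P = 1122.52/2.5 = 449.008 kN.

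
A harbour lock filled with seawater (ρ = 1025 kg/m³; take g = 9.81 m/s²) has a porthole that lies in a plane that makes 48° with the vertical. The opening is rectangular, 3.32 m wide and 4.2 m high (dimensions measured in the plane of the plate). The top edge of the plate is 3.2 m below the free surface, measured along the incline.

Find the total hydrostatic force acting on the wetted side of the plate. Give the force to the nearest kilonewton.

γ = ρg = 1025 × 9.81 / 1000 = 10.05525 kN/m³.
The plate makes 48° with the vertical, i.e. θ = 90° − 48° = 42° to the horizontal. Measuring y along the incline from the free-surface line, vertical depth h = y·sinθ with sinθ = 0.669131.
The centroid lies 4.2/2 = 2.1 m below the top edge, so y_c = 3.2 + 2.1 = 5.3 m and h_c = 5.3 × 0.669131 = 3.54639 m.
A = 3.32 × 4.2 = 13.944 m².
Resultant F = γ·h_c·A = 10.05525 × 3.54639 × 13.944 = 497.241 kN.

F ≈ 497 kN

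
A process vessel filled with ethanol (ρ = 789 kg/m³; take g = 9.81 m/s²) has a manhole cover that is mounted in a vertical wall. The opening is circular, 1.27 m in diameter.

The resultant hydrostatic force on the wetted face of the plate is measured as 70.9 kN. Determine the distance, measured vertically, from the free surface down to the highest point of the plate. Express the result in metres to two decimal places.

γ = ρg = 789 × 9.81 / 1000 = 7.74009 kN/m³.
A = π(0.635)² = 1.26677 m².
From F = γ·h_c·A, the centroid depth is h_c = 70.9/(7.74009 × 1.26677) = 7.23107 m.
The centroid is at the centre, 0.635 m below the top of the plate, so the highest point sits at h_top = 7.23107 − 0.635 = 6.59607 m below the surface.

d_top ≈ 6.60 m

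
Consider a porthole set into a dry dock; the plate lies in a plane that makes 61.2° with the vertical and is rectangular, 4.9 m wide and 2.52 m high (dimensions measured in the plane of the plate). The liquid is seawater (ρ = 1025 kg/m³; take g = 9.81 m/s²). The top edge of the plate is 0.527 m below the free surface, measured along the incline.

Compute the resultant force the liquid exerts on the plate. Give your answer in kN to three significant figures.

F ≈ 107 kN

γ = ρg = 1025 × 9.81 / 1000 = 10.05525 kN/m³.
The plate makes 61.2° with the vertical, i.e. θ = 90° − 61.2° = 28.8° to the horizontal. Measuring y along the incline from the free-surface line, vertical depth h = y·sinθ with sinθ = 0.481754.
The centroid lies 2.52/2 = 1.26 m below the top edge, so y_c = 0.527 + 1.26 = 1.787 m and h_c = 1.787 × 0.481754 = 0.860894 m.
A = 4.9 × 2.52 = 12.348 m².
Resultant F = γ·h_c·A = 10.05525 × 0.860894 × 12.348 = 106.891 kN.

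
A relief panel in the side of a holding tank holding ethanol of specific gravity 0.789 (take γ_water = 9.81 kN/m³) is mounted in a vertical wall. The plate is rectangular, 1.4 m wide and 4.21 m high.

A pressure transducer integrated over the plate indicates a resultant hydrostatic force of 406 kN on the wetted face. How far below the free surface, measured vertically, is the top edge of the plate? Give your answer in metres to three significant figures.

γ = 0.789 × 9.81 = 7.74009 kN/m³.
A = 1.4 × 4.21 = 5.894 m².
From F = γ·h_c·A, the centroid depth is h_c = 406/(7.74009 × 5.894) = 8.89959 m.
The centroid lies 4.21/2 = 2.105 m below the top edge, so the top edge sits at h_top = 8.89959 − 2.105 = 6.79459 m below the surface.

d_top ≈ 6.79 m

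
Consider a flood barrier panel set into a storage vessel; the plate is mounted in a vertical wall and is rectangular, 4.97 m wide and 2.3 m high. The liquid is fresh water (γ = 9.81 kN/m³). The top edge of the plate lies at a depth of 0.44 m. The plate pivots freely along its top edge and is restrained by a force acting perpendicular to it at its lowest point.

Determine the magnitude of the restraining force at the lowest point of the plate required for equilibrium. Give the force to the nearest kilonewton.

P ≈ 111 kN

γ = 9.81 kN/m³.
The centroid lies 2.3/2 = 1.15 m below the top edge, so the centroid depth is h_c = 0.44 + 1.15 = 1.59 m.
A = 4.97 × 2.3 = 11.431 m².
Resultant F = γ·h_c·A = 9.81 × 1.59 × 11.431 = 178.3 kN.
I_c = b·h³/12 = 4.97 × 2.3³/12 = 5.03917 m⁴.
Centre of pressure: y_p = y_c + I_c/(y_c·A) = 1.59 + 5.03917/(1.59 × 11.431) = 1.59 + 0.277254 = 1.86725 m along the plane.
The resultant acts 1.15 + 0.277254 = 1.42725 m (along the plate) below the hinge at the top edge, so the moment about the hinge is M = F × 1.42725 = 178.3 × 1.42725 = 254.479 kN·m.
A normal force at the bottom, 2.3 m from the hinge, must supply this moment: P = 254.479/2.3 = 110.643 kN.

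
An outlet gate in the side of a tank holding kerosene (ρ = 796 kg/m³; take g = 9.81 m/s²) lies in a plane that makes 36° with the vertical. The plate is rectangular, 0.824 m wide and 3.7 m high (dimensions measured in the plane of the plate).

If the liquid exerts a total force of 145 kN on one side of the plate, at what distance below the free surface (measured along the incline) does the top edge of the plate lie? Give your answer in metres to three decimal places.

y_top ≈ 5.678 m

γ = ρg = 796 × 9.81 / 1000 = 7.80876 kN/m³.
A = 0.824 × 3.7 = 3.0488 m².
From F = γ·h_c·A, the centroid depth is h_c = 145/(7.80876 × 3.0488) = 6.09056 m.
The plate makes 36° with the vertical, i.e. θ = 90° − 36° = 54° to the horizontal. Measuring y along the incline from the free-surface line, vertical depth h = y·sinθ with sinθ = 0.809017.
Along the incline, y_c = h_c/sinθ = 6.09056/0.809017 = 7.52835 m.
The centroid lies 3.7/2 = 1.85 m below the top edge, so the top edge sits at y_top = 7.52835 − 1.85 = 5.67835 m along the incline.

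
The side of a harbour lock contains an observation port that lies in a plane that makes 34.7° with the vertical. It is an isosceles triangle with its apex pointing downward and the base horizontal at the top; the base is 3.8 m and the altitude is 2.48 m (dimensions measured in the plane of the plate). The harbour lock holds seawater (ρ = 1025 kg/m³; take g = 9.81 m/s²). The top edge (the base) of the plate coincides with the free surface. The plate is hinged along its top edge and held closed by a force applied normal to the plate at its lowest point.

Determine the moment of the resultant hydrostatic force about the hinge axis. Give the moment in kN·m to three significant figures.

γ = ρg = 1025 × 9.81 / 1000 = 10.05525 kN/m³.
The plate makes 34.7° with the vertical, i.e. θ = 90° − 34.7° = 55.3° to the horizontal. Measuring y along the incline from the free-surface line, vertical depth h = y·sinθ with sinθ = 0.822144.
With the apex down, the centroid sits h/3 = 2.48/3 = 0.826667 m below the base (the top edge), so y_c = 0.826667 m and h_c = 0.826667 × 0.822144 = 0.679639 m.
A = ½ × 3.8 × 2.48 = 4.712 m².
Resultant F = γ·h_c·A = 10.05525 × 0.679639 × 4.712 = 32.2015 kN.
I_c = b·h³/36 = 3.8 × 2.48³/36 = 1.61004 m⁴.
Centre of pressure: y_p = y_c + I_c/(y_c·A) = 0.826667 + 1.61004/(0.826667 × 4.712) = 0.826667 + 0.413334 = 1.24 m along the plane.
The resultant acts 0.826667 + 0.413334 = 1.24 m (along the plate) below the hinge at the top edge, so the moment about the hinge is M = F × 1.24 = 32.2015 × 1.24 = 39.9299 kN·m.

M ≈ 39.9 kN·m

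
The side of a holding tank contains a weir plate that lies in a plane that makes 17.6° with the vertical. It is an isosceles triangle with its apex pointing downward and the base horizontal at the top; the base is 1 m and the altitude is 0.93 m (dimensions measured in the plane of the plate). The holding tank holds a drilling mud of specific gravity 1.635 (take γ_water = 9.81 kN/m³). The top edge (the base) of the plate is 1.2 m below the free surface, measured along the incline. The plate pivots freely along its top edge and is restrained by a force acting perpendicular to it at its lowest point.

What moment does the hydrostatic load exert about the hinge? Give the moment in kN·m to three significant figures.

M ≈ 3.67 kN·m

γ = 1.635 × 9.81 = 16.03935 kN/m³.
The plate makes 17.6° with the vertical, i.e. θ = 90° − 17.6° = 72.4° to the horizontal. Measuring y along the incline from the free-surface line, vertical depth h = y·sinθ with sinθ = 0.953191.
With the apex down, the centroid sits h/3 = 0.93/3 = 0.31 m below the base (the top edge), so y_c = 1.2 + 0.31 = 1.51 m and h_c = 1.51 × 0.953191 = 1.43932 m.
A = ½ × 1 × 0.93 = 0.465 m².
Resultant F = γ·h_c·A = 16.03935 × 1.43932 × 0.465 = 10.7349 kN.
I_c = b·h³/36 = 1 × 0.93³/36 = 0.0223433 m⁴.
Centre of pressure: y_p = y_c + I_c/(y_c·A) = 1.51 + 0.0223433/(1.51 × 0.465) = 1.51 + 0.0318213 = 1.54182 m along the plane.
The resultant acts 0.31 + 0.0318213 = 0.341821 m (along the plate) below the hinge at the top edge, so the moment about the hinge is M = F × 0.341821 = 10.7349 × 0.341821 = 3.66941 kN·m.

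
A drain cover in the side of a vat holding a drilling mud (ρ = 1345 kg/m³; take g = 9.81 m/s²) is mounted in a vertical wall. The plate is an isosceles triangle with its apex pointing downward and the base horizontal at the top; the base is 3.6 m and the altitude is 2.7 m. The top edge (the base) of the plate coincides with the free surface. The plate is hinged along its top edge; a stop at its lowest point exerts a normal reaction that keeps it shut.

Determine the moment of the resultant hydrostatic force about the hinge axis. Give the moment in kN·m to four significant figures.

M ≈ 77.91 kN·m

γ = ρg = 1345 × 9.81 / 1000 = 13.19445 kN/m³.
With the apex down, the centroid sits h/3 = 2.7/3 = 0.9 m below the base (the top edge), so the centroid depth is h_c = 0.9 m.
A = ½ × 3.6 × 2.7 = 4.86 m².
Resultant F = γ·h_c·A = 13.19445 × 0.9 × 4.86 = 57.7125 kN.
I_c = b·h³/36 = 3.6 × 2.7³/36 = 1.9683 m⁴.
Centre of pressure: y_p = y_c + I_c/(y_c·A) = 0.9 + 1.9683/(0.9 × 4.86) = 0.9 + 0.45 = 1.35 m along the plane.
The resultant acts 0.9 + 0.45 = 1.35 m (along the plate) below the hinge at the top edge, so the moment about the hinge is M = F × 1.35 = 57.7125 × 1.35 = 77.9119 kN·m.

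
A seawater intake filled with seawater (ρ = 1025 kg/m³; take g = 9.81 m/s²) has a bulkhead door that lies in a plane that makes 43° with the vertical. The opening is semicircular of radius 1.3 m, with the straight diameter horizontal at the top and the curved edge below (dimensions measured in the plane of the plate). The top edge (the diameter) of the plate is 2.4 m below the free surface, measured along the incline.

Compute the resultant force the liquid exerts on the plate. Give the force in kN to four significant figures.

γ = ρg = 1025 × 9.81 / 1000 = 10.05525 kN/m³.
The plate makes 43° with the vertical, i.e. θ = 90° − 43° = 47° to the horizontal. Measuring y along the incline from the free-surface line, vertical depth h = y·sinθ with sinθ = 0.731354.
The centroid of a semicircle lies 4r/(3π) = 0.551737 m from the diameter, here below the top edge, so y_c = 2.4 + 0.551737 = 2.95174 m and h_c = 2.95174 × 0.731354 = 2.15877 m.
A = πr²/2 = π × 1.3²/2 = 2.65465 m².
Resultant F = γ·h_c·A = 10.05525 × 2.15877 × 2.65465 = 57.6244 kN.

F ≈ 57.62 kN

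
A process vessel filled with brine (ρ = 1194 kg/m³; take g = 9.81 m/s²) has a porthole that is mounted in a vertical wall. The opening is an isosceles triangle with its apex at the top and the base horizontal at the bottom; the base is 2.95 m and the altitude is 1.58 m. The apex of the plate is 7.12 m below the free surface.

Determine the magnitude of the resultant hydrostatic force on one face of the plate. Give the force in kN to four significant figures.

γ = ρg = 1194 × 9.81 / 1000 = 11.71314 kN/m³.
With the apex up, the centroid sits 2h/3 = 2 × 1.58/3 = 1.05333 m below the apex, so the centroid depth is h_c = 7.12 + 1.05333 = 8.17333 m.
A = ½ × 2.95 × 1.58 = 2.3305 m².
Resultant F = γ·h_c·A = 11.71314 × 8.17333 × 2.3305 = 223.111 kN.

F ≈ 223.1 kN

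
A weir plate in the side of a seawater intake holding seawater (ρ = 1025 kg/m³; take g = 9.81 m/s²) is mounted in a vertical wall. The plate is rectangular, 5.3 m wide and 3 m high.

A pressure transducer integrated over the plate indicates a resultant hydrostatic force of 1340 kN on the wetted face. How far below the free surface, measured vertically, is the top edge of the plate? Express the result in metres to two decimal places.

γ = ρg = 1025 × 9.81 / 1000 = 10.05525 kN/m³.
A = 5.3 × 3 = 15.9 m².
From F = γ·h_c·A, the centroid depth is h_c = 1340/(10.05525 × 15.9) = 8.38137 m.
The centroid lies 3/2 = 1.5 m below the top edge, so the top edge sits at h_top = 8.38137 − 1.5 = 6.88137 m below the surface.

d_top ≈ 6.88 m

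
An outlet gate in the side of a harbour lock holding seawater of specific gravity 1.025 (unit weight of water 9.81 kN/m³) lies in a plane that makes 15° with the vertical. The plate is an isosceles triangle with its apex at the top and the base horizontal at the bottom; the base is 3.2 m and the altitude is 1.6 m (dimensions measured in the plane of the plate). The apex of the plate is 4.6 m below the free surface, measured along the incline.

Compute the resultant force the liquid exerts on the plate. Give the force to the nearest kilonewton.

F ≈ 141 kN

γ = 1.025 × 9.81 = 10.05525 kN/m³.
The plate makes 15° with the vertical, i.e. θ = 90° − 15° = 75° to the horizontal. Measuring y along the incline from the free-surface line, vertical depth h = y·sinθ with sinθ = 0.965926.
With the apex up, the centroid sits 2h/3 = 2 × 1.6/3 = 1.06667 m below the apex, so y_c = 4.6 + 1.06667 = 5.66667 m and h_c = 5.66667 × 0.965926 = 5.47358 m.
A = ½ × 3.2 × 1.6 = 2.56 m².
Resultant F = γ·h_c·A = 10.05525 × 5.47358 × 2.56 = 140.898 kN.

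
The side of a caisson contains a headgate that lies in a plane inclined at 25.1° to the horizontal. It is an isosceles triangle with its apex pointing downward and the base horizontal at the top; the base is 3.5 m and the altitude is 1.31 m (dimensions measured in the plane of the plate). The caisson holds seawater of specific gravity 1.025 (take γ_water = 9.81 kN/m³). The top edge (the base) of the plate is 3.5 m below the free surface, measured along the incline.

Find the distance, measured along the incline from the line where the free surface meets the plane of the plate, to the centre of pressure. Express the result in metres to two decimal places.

y_p = 3.96 m

γ = 1.025 × 9.81 = 10.05525 kN/m³.
Let θ = 25.1° be the plate's angle to the horizontal; measure y along the incline from where the plane meets the free surface. Vertical depth h = y·sinθ with sinθ = 0.424199.
With the apex down, the centroid sits h/3 = 1.31/3 = 0.436667 m below the base (the top edge), so y_c = 3.5 + 0.436667 = 3.93667 m and h_c = 3.93667 × 0.424199 = 1.66993 m.
A = ½ × 3.5 × 1.31 = 2.2925 m².
Resultant F = γ·h_c·A = 10.05525 × 1.66993 × 2.2925 = 38.4947 kN.
I_c = b·h³/36 = 3.5 × 1.31³/36 = 0.218564 m⁴.
Centre of pressure: y_p = y_c + I_c/(y_c·A) = 3.93667 + 0.218564/(3.93667 × 2.2925) = 3.93667 + 0.0242181 = 3.96089 m along the plane.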